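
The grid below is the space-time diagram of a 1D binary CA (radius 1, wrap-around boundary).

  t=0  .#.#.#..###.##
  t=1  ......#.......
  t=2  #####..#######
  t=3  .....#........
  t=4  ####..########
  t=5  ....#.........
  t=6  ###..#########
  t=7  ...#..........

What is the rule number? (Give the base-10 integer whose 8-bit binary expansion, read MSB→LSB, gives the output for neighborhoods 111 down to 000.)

  ### -> .   bit 7 = 0  t=0,i=9
  ##. -> .   bit 6 = 0  t=0,i=10
  #.# -> .   bit 5 = 0  t=0,i=0
  #.. -> #   bit 4 = 1  t=0,i=6
  .## -> .   bit 3 = 0  t=0,i=8
  .#. -> .   bit 2 = 0  t=0,i=1
  ..# -> .   bit 1 = 0  t=0,i=7
  ... -> #   bit 0 = 1  t=1,i=0
  bits 00010001 = 17

17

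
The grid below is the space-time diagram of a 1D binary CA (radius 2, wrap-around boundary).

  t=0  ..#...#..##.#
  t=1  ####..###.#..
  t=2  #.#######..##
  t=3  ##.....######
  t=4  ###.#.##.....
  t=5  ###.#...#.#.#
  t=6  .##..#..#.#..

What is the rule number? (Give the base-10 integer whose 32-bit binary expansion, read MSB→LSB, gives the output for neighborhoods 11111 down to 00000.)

  [31] ##### => .  t=2,i=4
  [30] ####. => #  t=1,i=2
  [29] ###.# => #  t=1,i=8
  [28] ###.. => #  t=1,i=3
  [27] ##.## => #  t=2,i=1
  [26] ##.#. => .  t=0,i=11
  [25] ##..# => #  t=1,i=4
  [24] ##... => #  t=3,i=2
  [23] #.### => .  t=2,i=2
  [22] #.##. => .  t=4,i=6
  [21] #.#.# => #  t=4,i=4
  [20] #.#.. => .  t=0,i=12
  [19] #..## => #  t=0,i=8
  [18] #..#. => #  t=0,i=1
  [17] #...# => .  t=0,i=4
  [16] #.... => .  t=3,i=3
  [15] .#### => .  t=1,i=1
  [14] .###. => #  t=1,i=7
  [13] .##.# => #  t=0,i=10
  [12] .##.. => .  t=4,i=7
  [11] .#.## => .  t=4,i=5
  [10] .#.#. => .  t=5,i=9
  [9] .#..# => #  t=0,i=0
  [8] .#... => #  t=0,i=3
  [7] ..### => #  t=1,i=0
  [6] ..##. => .  t=0,i=9
  [5] ..#.# => #  t=5,i=8
  [4] ..#.. => #  t=0,i=2
  [3] ...## => #  t=3,i=6
  [2] ...#. => .  t=0,i=5
  [1] ....# => .  t=3,i=5
  [0] ..... => #  t=3,i=4
  bits 01111011001011000110001110111001 = 2066506681

2066506681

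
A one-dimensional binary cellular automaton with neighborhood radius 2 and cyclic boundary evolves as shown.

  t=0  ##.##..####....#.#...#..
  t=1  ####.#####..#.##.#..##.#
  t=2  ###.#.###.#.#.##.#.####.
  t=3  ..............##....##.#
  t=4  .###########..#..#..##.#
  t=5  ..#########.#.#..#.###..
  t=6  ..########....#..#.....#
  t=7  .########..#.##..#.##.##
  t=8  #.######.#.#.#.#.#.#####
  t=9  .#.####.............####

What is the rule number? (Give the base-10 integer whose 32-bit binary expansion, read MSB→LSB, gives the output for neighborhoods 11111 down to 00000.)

  nb #####: next=#  (t=1,i=1, bit31=1)
  nb ####.: next=#  (t=0,i=9, bit30=1)
  nb ###.#: next=.  (t=1,i=3, bit29=0)
  nb ###..: next=.  (t=0,i=10, bit28=0)
  nb ##.##: next=#  (t=0,i=2, bit27=1)
  nb ##.#.: next=.  (t=1,i=16, bit26=0)
  nb ##..#: next=#  (t=0,i=5, bit25=1)
  nb ##...: next=.  (t=0,i=11, bit24=0)
  nb #.###: next=.  (t=1,i=5, bit23=0)
  nb #.##.: next=#  (t=0,i=3, bit22=1)
  nb #.#.#: next=.  (t=2,i=4, bit21=0)
  nb #.#..: next=#  (t=0,i=17, bit20=1)
  nb #..##: next=#  (t=0,i=6, bit19=1)
  nb #..#.: next=.  (t=1,i=11, bit18=0)
  nb #...#: next=.  (t=0,i=19, bit17=0)
  nb #....: next=#  (t=0,i=12, bit16=1)
  nb .####: next=#  (t=0,i=8, bit15=1)
  nb .###.: next=.  (t=2,i=1, bit14=0)
  nb .##.#: next=#  (t=0,i=1, bit13=1)
  nb .##..: next=.  (t=0,i=4, bit12=0)
  nb .#.##: next=.  (t=1,i=13, bit11=0)
  nb .#.#.: next=.  (t=0,i=16, bit10=0)
  nb .#..#: next=.  (t=0,i=22, bit9=0)
  nb .#...: next=.  (t=0,i=18, bit8=0)
  nb ..###: next=#  (t=0,i=7, bit7=1)
  nb ..##.: next=#  (t=0,i=0, bit6=1)
  nb ..#.#: next=#  (t=0,i=15, bit5=1)
  nb ..#..: next=#  (t=0,i=21, bit4=1)
  nb ...##: next=.  (t=3,i=13, bit3=0)
  nb ...#.: next=#  (t=0,i=14, bit2=1)
  nb ....#: next=.  (t=0,i=13, bit1=0)
  nb .....: next=#  (t=3,i=2, bit0=1)
  bits 11001010010110011010000011110101 = 3394871541

3394871541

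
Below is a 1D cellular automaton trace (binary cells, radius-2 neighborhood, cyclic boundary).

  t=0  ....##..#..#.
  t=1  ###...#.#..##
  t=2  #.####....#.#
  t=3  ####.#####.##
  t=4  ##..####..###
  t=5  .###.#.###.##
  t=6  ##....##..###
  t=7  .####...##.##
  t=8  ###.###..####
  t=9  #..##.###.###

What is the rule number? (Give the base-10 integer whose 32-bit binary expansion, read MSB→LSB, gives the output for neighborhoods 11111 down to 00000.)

2613815575

  [31] ##### => #  t=1,i=0
  [30] ####. => .  t=1,i=1
  [29] ###.# => .  t=3,i=3
  [28] ###.. => #  t=1,i=2
  [27] ##.## => #  t=2,i=1
  [26] ##.#. => .  t=5,i=4
  [25] ##..# => #  t=0,i=6
  [24] ##... => #  t=1,i=3
  [23] #.### => #  t=2,i=2
  [22] #.##. => #  t=2,i=12
  [21] #.#.# => .  t=5,i=5
  [20] #.#.. => .  t=1,i=8
  [19] #..## => #  t=1,i=10
  [18] #..#. => .  t=0,i=7
  [17] #...# => #  t=1,i=4
  [16] #.... => #  t=0,i=0
  [15] .#### => #  t=1,i=12
  [14] .###. => .  t=5,i=2
  [13] .##.# => #  t=2,i=0
  [12] .##.. => .  t=0,i=5
  [11] .#.## => #  t=2,i=11
  [10] .#.#. => .  t=1,i=7
  [9] .#..# => .  t=0,i=9
  [8] .#... => #  t=0,i=12
  [7] ..### => .  t=1,i=11
  [6] ..##. => .  t=0,i=4
  [5] ..#.# => .  t=1,i=6
  [4] ..#.. => #  t=0,i=8
  [3] ...## => .  t=0,i=3
  [2] ...#. => #  t=1,i=5
  [1] ....# => #  t=0,i=2
  [0] ..... => #  t=0,i=1
  bits 10011011110010111010100100010111 = 2613815575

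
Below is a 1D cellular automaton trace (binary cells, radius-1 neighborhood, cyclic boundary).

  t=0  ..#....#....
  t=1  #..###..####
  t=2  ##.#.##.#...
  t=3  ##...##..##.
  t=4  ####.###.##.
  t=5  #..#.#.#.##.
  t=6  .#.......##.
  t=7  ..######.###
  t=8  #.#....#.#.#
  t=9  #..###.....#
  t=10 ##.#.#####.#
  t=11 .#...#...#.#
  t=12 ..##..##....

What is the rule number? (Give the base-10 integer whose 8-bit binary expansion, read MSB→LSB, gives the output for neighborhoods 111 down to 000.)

89

  [7] ### => .  t=1,i=4
  [6] ##. => #  t=1,i=0
  [5] #.# => .  t=2,i=2
  [4] #.. => #  t=0,i=3
  [3] .## => #  t=1,i=3
  [2] .#. => .  t=0,i=2
  [1] ..# => .  t=0,i=1
  [0] ... => #  t=0,i=0
  bits 01011001 = 89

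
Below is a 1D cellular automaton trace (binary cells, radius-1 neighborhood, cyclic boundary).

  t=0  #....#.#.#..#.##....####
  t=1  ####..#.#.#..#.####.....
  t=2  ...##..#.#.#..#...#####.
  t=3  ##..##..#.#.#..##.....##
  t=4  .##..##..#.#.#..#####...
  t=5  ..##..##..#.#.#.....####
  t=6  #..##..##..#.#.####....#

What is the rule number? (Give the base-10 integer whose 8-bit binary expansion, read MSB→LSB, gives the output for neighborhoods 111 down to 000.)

  [7] ### => .  t=0,i=21
  [6] ##. => #  t=0,i=0
  [5] #.# => #  t=0,i=6
  [4] #.. => #  t=0,i=1
  [3] .## => .  t=0,i=14
  [2] .#. => .  t=0,i=5
  [1] ..# => .  t=0,i=4
  [0] ... => #  t=0,i=2
  bits 01110001 = 113

113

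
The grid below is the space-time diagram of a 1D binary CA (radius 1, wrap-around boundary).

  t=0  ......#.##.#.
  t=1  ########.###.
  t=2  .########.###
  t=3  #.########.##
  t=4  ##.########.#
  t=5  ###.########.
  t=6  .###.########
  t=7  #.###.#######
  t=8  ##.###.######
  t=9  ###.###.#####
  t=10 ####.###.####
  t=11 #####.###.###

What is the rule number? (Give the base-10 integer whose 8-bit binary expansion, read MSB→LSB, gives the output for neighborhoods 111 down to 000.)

  [7] ### => #  t=1,i=1
  [6] ##. => #  t=0,i=9
  [5] #.# => #  t=0,i=7
  [4] #.. => .  t=0,i=12
  [3] .## => .  t=0,i=8
  [2] .#. => #  t=0,i=6
  [1] ..# => #  t=0,i=5
  [0] ... => #  t=0,i=0
  bits 11100111 = 231

231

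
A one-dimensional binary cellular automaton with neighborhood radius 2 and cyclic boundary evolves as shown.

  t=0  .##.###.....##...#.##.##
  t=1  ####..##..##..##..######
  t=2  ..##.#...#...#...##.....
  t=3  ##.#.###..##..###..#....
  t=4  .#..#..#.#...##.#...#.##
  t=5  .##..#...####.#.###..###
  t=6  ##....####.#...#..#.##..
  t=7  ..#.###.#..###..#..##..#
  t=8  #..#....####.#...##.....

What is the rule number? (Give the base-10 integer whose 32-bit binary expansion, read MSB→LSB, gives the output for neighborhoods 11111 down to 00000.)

1499081610

  ##### -> .   bit 31 = 0  t=1,i=0
  ####. -> #   bit 30 = 1  t=1,i=2
  ###.# -> .   bit 29 = 0  t=5,i=12
  ###.. -> #   bit 28 = 1  t=0,i=6
  ##.## -> #   bit 27 = 1  t=0,i=0
  ##.#. -> .   bit 26 = 0  t=2,i=4
  ##..# -> .   bit 25 = 0  t=1,i=4
  ##... -> #   bit 24 = 1  t=0,i=7
  #.### -> .   bit 23 = 0  t=0,i=4
  #.##. -> #   bit 22 = 1  t=0,i=1
  #.#.# -> .   bit 21 = 0  t=3,i=3
  #.#.. -> #   bit 20 = 1  t=2,i=5
  #..## -> #   bit 19 = 1  t=1,i=5
  #..#. -> .   bit 18 = 0  t=3,i=18
  #...# -> #   bit 17 = 1  t=0,i=15
  #.... -> .   bit 16 = 0  t=0,i=8
  .#### -> .   bit 15 = 0  t=1,i=19
  .###. -> .   bit 14 = 0  t=0,i=5
  .##.# -> #   bit 13 = 1  t=0,i=2
  .##.. -> .   bit 12 = 0  t=0,i=13
  .#.## -> #   bit 11 = 1  t=0,i=18
  .#.#. -> .   bit 10 = 0  t=4,i=8
  .#..# -> #   bit 9 = 1  t=4,i=2
  .#... -> #   bit 8 = 1  t=2,i=6
  ..### -> #   bit 7 = 1  t=1,i=18
  ..##. -> .   bit 6 = 0  t=0,i=12
  ..#.# -> .   bit 5 = 0  t=0,i=17
  ..#.. -> .   bit 4 = 0  t=2,i=9
  ...## -> #   bit 3 = 1  t=0,i=11
  ...#. -> .   bit 2 = 0  t=0,i=16
  ....# -> #   bit 1 = 1  t=0,i=10
  ..... -> .   bit 0 = 0  t=0,i=9
  bits 01011001010110100010101110001010 = 1499081610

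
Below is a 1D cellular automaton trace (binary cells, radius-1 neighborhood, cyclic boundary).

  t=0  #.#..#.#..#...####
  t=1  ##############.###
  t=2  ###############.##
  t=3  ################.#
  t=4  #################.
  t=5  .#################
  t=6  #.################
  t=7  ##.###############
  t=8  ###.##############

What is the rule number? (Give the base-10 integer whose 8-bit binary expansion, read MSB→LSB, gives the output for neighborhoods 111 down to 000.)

  nb ###: next=#  (t=0,i=15, bit7=1)
  nb ##.: next=#  (t=0,i=0, bit6=1)
  nb #.#: next=#  (t=0,i=1, bit5=1)
  nb #..: next=#  (t=0,i=3, bit4=1)
  nb .##: next=.  (t=0,i=14, bit3=0)
  nb .#.: next=#  (t=0,i=2, bit2=1)
  nb ..#: next=#  (t=0,i=4, bit1=1)
  nb ...: next=#  (t=0,i=12, bit0=1)
  bits 11110111 = 247

247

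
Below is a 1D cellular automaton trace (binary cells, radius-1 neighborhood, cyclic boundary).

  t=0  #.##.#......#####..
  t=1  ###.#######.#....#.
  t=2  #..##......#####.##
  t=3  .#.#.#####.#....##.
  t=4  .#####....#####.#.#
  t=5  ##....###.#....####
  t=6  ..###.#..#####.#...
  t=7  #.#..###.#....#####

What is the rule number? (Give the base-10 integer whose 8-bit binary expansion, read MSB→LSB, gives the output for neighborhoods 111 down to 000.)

61

  ### -> .   bit 7 = 0  t=0,i=13
  ##. -> .   bit 6 = 0  t=0,i=3
  #.# -> #   bit 5 = 1  t=0,i=1
  #.. -> #   bit 4 = 1  t=0,i=6
  .## -> #   bit 3 = 1  t=0,i=2
  .#. -> #   bit 2 = 1  t=0,i=0
  ..# -> .   bit 1 = 0  t=0,i=11
  ... -> #   bit 0 = 1  t=0,i=7
  bits 00111101 = 61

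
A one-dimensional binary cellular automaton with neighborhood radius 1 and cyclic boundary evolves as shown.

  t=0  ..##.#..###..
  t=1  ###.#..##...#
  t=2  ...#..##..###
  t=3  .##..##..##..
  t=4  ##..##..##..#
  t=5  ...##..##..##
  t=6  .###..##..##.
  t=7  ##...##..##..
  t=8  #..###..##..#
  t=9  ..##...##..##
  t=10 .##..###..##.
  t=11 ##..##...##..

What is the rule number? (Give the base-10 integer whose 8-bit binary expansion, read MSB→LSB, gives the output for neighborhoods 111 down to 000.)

43

  ### -> .   bit 7 = 0  t=0,i=9
  ##. -> .   bit 6 = 0  t=0,i=3
  #.# -> #   bit 5 = 1  t=0,i=4
  #.. -> .   bit 4 = 0  t=0,i=6
  .## -> #   bit 3 = 1  t=0,i=2
  .#. -> .   bit 2 = 0  t=0,i=5
  ..# -> #   bit 1 = 1  t=0,i=1
  ... -> #   bit 0 = 1  t=0,i=0
  bits 00101011 = 43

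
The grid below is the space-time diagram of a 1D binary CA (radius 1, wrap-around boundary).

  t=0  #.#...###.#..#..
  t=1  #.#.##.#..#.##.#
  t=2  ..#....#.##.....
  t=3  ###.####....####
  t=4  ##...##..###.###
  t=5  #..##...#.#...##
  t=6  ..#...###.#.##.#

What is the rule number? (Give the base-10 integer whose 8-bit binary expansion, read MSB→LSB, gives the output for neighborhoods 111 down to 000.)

135

  ### -> #   bit 7 = 1  t=0,i=7
  ##. -> .   bit 6 = 0  t=0,i=8
  #.# -> .   bit 5 = 0  t=0,i=1
  #.. -> .   bit 4 = 0  t=0,i=3
  .## -> .   bit 3 = 0  t=0,i=6
  .#. -> #   bit 2 = 1  t=0,i=0
  ..# -> #   bit 1 = 1  t=0,i=5
  ... -> #   bit 0 = 1  t=0,i=4
  bits 10000111 = 135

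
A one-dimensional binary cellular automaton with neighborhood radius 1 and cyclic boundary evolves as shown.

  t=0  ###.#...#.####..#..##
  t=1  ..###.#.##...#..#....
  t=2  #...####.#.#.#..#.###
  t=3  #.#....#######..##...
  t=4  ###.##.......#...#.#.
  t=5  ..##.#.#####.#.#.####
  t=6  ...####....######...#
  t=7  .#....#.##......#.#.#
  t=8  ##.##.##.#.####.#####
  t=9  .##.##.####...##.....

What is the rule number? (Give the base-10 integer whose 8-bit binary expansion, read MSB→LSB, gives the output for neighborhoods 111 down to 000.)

  [7] ### => .  t=0,i=0
  [6] ##. => #  t=0,i=2
  [5] #.# => #  t=0,i=3
  [4] #.. => .  t=0,i=5
  [3] .## => .  t=0,i=10
  [2] .#. => #  t=0,i=4
  [1] ..# => .  t=0,i=7
  [0] ... => #  t=0,i=6
  bits 01100101 = 101

101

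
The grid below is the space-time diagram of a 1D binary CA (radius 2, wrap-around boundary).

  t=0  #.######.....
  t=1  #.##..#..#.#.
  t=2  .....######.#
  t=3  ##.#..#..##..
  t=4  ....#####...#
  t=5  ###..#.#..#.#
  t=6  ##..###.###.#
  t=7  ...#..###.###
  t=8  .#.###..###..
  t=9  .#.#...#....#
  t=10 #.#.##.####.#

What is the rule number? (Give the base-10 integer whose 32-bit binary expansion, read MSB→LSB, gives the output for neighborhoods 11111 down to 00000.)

  #####|.  b31=0 t=0,i=4
  ####.|#  b30=1 t=0,i=6
  ###.#|#  b29=1 t=2,i=10
  ###..|.  b28=0 t=0,i=7
  ##.##|#  b27=1 t=6,i=7
  ##.#.|.  b26=0 t=2,i=11
  ##..#|.  b25=0 t=1,i=4
  ##...|.  b24=0 t=0,i=8
  #.###|#  b23=1 t=0,i=2
  #.##.|.  b22=0 t=1,i=2
  #.#.#|.  b21=0 t=1,i=0
  #.#..|.  b20=0 t=2,i=12
  #..##|#  b19=1 t=3,i=8
  #..#.|#  b18=1 t=1,i=5
  #...#|#  b17=1 t=4,i=10
  #....|#  b16=1 t=0,i=9
  .####|#  b15=1 t=0,i=3
  .###.|.  b14=0 t=6,i=0
  .##.#|.  b13=0 t=3,i=1
  .##..|.  b12=0 t=1,i=3
  .#.##|.  b11=0 t=0,i=1
  .#.#.|#  b10=1 t=1,i=10
  .#..#|#  b9=1 t=1,i=7
  .#...|#  b8=1 t=2,i=0
  ..###|.  b7=0 t=2,i=5
  ..##.|.  b6=0 t=3,i=0
  ..#.#|#  b5=1 t=0,i=0
  ..#..|#  b4=1 t=1,i=6
  ...##|.  b3=0 t=2,i=4
  ...#.|.  b2=0 t=0,i=12
  ....#|#  b1=1 t=0,i=11
  .....|.  b0=0 t=0,i=10
  bits 01101000100011111000011100110010 = 1754236722

1754236722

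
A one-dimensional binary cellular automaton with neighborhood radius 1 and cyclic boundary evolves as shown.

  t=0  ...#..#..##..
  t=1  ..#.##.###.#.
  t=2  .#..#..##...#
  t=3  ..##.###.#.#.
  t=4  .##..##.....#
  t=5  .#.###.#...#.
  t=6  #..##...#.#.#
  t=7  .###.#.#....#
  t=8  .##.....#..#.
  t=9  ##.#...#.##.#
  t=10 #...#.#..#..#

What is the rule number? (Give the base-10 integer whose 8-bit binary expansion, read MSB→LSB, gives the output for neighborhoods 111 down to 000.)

154

  nb ###: next=#  (t=1,i=8, bit7=1)
  nb ##.: next=.  (t=0,i=10, bit6=0)
  nb #.#: next=.  (t=1,i=3, bit5=0)
  nb #..: next=#  (t=0,i=4, bit4=1)
  nb .##: next=#  (t=0,i=9, bit3=1)
  nb .#.: next=.  (t=0,i=3, bit2=0)
  nb ..#: next=#  (t=0,i=2, bit1=1)
  nb ...: next=.  (t=0,i=0, bit0=0)
  bits 10011010 = 154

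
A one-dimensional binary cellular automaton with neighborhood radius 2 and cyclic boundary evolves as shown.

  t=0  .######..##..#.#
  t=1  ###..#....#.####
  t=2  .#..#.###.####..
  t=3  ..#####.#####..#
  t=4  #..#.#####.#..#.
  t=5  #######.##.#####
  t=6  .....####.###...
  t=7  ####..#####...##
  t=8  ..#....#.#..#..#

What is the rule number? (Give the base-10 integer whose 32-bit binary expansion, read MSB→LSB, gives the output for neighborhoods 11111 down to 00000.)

  ##### -> .   bit 31 = 0  t=0,i=3
  ####. -> #   bit 30 = 1  t=0,i=5
  ###.# -> #   bit 29 = 1  t=2,i=8
  ###.. -> .   bit 28 = 0  t=0,i=6
  ##.## -> #   bit 27 = 1  t=2,i=9
  ##.#. -> .   bit 26 = 0  t=4,i=10
  ##..# -> .   bit 25 = 0  t=0,i=7
  ##... -> .   bit 24 = 0  t=2,i=14
  #.### -> #   bit 23 = 1  t=0,i=1
  #.##. -> #   bit 22 = 1  t=5,i=8
  #.#.# -> #   bit 21 = 1  t=0,i=15
  #.#.. -> #   bit 20 = 1  t=4,i=0
  #..## -> .   bit 19 = 0  t=0,i=8
  #..#. -> #   bit 18 = 1  t=0,i=12
  #...# -> #   bit 17 = 1  t=2,i=15
  #.... -> #   bit 16 = 1  t=1,i=7
  .#### -> #   bit 15 = 1  t=0,i=2
  .###. -> .   bit 14 = 0  t=2,i=7
  .##.# -> .   bit 13 = 0  t=5,i=9
  .##.. -> #   bit 12 = 1  t=0,i=10
  .#.## -> #   bit 11 = 1  t=0,i=0
  .#.#. -> #   bit 10 = 1  t=0,i=14
  .#..# -> #   bit 9 = 1  t=2,i=2
  .#... -> #   bit 8 = 1  t=1,i=6
  ..### -> .   bit 7 = 0  t=3,i=2
  ..##. -> .   bit 6 = 0  t=0,i=9
  ..#.# -> #   bit 5 = 1  t=0,i=13
  ..#.. -> .   bit 4 = 0  t=1,i=5
  ...## -> .   bit 3 = 0  t=6,i=4
  ...#. -> .   bit 2 = 0  t=1,i=9
  ....# -> #   bit 1 = 1  t=1,i=8
  ..... -> #   bit 0 = 1  t=6,i=0
  bits 01101000111101111001111100100011 = 1761058595

1761058595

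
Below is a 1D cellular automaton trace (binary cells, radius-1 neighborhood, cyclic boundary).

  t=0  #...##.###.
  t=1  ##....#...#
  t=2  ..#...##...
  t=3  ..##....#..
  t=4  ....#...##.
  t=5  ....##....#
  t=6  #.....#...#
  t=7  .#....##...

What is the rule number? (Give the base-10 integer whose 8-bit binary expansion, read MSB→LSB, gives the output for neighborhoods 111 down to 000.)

  ### -> .   bit 7 = 0  t=0,i=8
  ##. -> .   bit 6 = 0  t=0,i=5
  #.# -> #   bit 5 = 1  t=0,i=6
  #.. -> #   bit 4 = 1  t=0,i=1
  .## -> .   bit 3 = 0  t=0,i=4
  .#. -> #   bit 2 = 1  t=0,i=0
  ..# -> .   bit 1 = 0  t=0,i=3
  ... -> .   bit 0 = 0  t=0,i=2
  bits 00110100 = 52

52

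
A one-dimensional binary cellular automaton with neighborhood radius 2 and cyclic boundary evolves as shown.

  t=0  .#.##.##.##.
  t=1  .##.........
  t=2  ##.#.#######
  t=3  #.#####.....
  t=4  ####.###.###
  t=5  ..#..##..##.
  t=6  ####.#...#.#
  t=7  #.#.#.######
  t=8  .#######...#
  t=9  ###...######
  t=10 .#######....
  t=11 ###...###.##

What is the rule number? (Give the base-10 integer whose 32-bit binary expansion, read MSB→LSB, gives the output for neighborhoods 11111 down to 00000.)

  #####|.  b31=0 t=2,i=7
  ####.|#  b30=1 t=2,i=0
  ###.#|.  b29=0 t=2,i=1
  ###..|#  b28=1 t=3,i=6
  ##.##|.  b27=0 t=0,i=5
  ##.#.|#  b26=1 t=2,i=2
  ##..#|.  b25=0 t=0,i=11
  ##...|#  b24=1 t=1,i=3
  #.###|#  b23=1 t=2,i=5
  #.##.|.  b22=0 t=0,i=3
  #.#.#|#  b21=1 t=2,i=3
  #.#..|.  b20=0 t=6,i=5
  #..##|.  b19=0 t=5,i=4
  #..#.|.  b18=0 t=0,i=0
  #...#|#  b17=1 t=5,i=0
  #....|.  b16=0 t=1,i=4
  .####|#  b15=1 t=2,i=6
  .###.|#  b14=1 t=4,i=6
  .##.#|.  b13=0 t=0,i=4
  .##..|.  b12=0 t=0,i=10
  .#.##|#  b11=1 t=0,i=2
  .#.#.|#  b10=1 t=7,i=3
  .#..#|#  b9=1 t=5,i=3
  .#...|#  b8=1 t=6,i=6
  ..###|#  b7=1 t=9,i=6
  ..##.|#  b6=1 t=1,i=1
  ..#.#|#  b5=1 t=0,i=1
  ..#..|#  b4=1 t=5,i=2
  ...##|#  b3=1 t=1,i=0
  ...#.|#  b2=1 t=3,i=11
  ....#|#  b1=1 t=1,i=11
  .....|#  b0=1 t=1,i=5
  bits 01010101101000101100111111111111 = 1436733439

1436733439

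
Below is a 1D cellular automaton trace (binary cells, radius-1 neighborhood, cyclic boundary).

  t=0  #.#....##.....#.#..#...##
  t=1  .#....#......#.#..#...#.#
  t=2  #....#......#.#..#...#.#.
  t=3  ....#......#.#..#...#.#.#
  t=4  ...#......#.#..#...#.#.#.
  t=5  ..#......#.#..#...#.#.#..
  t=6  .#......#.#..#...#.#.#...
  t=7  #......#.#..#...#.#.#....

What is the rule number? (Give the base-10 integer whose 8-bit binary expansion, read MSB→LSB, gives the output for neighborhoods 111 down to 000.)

162

  nb ###: next=#  (t=0,i=24, bit7=1)
  nb ##.: next=.  (t=0,i=0, bit6=0)
  nb #.#: next=#  (t=0,i=1, bit5=1)
  nb #..: next=.  (t=0,i=3, bit4=0)
  nb .##: next=.  (t=0,i=7, bit3=0)
  nb .#.: next=.  (t=0,i=2, bit2=0)
  nb ..#: next=#  (t=0,i=6, bit1=1)
  nb ...: next=.  (t=0,i=4, bit0=0)
  bits 10100010 = 162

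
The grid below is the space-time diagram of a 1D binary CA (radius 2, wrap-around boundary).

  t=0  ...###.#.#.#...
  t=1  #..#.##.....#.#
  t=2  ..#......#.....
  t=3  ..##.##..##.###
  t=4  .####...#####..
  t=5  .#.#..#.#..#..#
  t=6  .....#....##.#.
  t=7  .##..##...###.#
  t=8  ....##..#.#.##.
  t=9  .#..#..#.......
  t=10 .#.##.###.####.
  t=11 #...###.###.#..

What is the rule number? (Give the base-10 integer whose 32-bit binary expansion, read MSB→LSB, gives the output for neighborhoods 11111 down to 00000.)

  nb #####: next=.  (t=4,i=10, bit31=0)
  nb ####.: next=#  (t=4,i=3, bit30=1)
  nb ###.#: next=#  (t=0,i=5, bit29=1)
  nb ###..: next=.  (t=3,i=14, bit28=0)
  nb ##.##: next=#  (t=3,i=4, bit27=1)
  nb ##.#.: next=#  (t=0,i=6, bit26=1)
  nb ##..#: next=.  (t=1,i=1, bit25=0)
  nb ##...: next=.  (t=1,i=7, bit24=0)
  nb #.###: next=#  (t=3,i=12, bit23=1)
  nb #.##.: next=.  (t=1,i=5, bit22=0)
  nb #.#.#: next=.  (t=0,i=7, bit21=0)
  nb #.#..: next=.  (t=0,i=11, bit20=0)
  nb #..##: next=#  (t=3,i=1, bit19=1)
  nb #..#.: next=#  (t=1,i=2, bit18=1)
  nb #...#: next=#  (t=4,i=6, bit17=1)
  nb #....: next=.  (t=0,i=13, bit16=0)
  nb .####: next=.  (t=4,i=2, bit15=0)
  nb .###.: next=.  (t=0,i=4, bit14=0)
  nb .##.#: next=#  (t=3,i=3, bit13=1)
  nb .##..: next=.  (t=1,i=0, bit12=0)
  nb .#.##: next=.  (t=1,i=4, bit11=0)
  nb .#.#.: next=.  (t=0,i=8, bit10=0)
  nb .#..#: next=.  (t=5,i=4, bit9=0)
  nb .#...: next=#  (t=0,i=12, bit8=1)
  nb ..###: next=#  (t=0,i=3, bit7=1)
  nb ..##.: next=#  (t=3,i=2, bit6=1)
  nb ..#.#: next=.  (t=1,i=3, bit5=0)
  nb ..#..: next=#  (t=2,i=2, bit4=1)
  nb ...##: next=.  (t=0,i=2, bit3=0)
  nb ...#.: next=.  (t=1,i=11, bit2=0)
  nb ....#: next=.  (t=0,i=1, bit1=0)
  nb .....: next=#  (t=0,i=0, bit0=1)
  bits 01101100100011100010000111010001 = 1821254097

1821254097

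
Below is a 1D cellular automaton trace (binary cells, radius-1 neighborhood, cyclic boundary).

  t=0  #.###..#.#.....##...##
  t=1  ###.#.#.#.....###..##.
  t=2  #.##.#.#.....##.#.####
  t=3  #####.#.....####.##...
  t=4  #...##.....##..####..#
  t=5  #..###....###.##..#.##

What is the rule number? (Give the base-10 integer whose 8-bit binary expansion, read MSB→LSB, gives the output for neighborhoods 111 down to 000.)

  ###|.  b7=0 t=0,i=3
  ##.|#  b6=1 t=0,i=0
  #.#|#  b5=1 t=0,i=1
  #..|.  b4=0 t=0,i=5
  .##|#  b3=1 t=0,i=2
  .#.|.  b2=0 t=0,i=7
  ..#|#  b1=1 t=0,i=6
  ...|.  b0=0 t=0,i=11
  bits 01101010 = 106

106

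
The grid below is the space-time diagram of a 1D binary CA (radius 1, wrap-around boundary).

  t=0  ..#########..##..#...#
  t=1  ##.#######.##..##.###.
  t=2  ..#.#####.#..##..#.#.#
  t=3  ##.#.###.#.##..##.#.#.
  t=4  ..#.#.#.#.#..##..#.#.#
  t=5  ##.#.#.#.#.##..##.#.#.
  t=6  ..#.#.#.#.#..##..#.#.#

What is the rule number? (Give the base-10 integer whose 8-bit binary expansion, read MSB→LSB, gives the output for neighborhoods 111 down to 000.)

179

  [7] ### => #  t=0,i=3
  [6] ##. => .  t=0,i=10
  [5] #.# => #  t=1,i=2
  [4] #.. => #  t=0,i=0
  [3] .## => .  t=0,i=2
  [2] .#. => .  t=0,i=17
  [1] ..# => #  t=0,i=1
  [0] ... => #  t=0,i=19
  bits 10110011 = 179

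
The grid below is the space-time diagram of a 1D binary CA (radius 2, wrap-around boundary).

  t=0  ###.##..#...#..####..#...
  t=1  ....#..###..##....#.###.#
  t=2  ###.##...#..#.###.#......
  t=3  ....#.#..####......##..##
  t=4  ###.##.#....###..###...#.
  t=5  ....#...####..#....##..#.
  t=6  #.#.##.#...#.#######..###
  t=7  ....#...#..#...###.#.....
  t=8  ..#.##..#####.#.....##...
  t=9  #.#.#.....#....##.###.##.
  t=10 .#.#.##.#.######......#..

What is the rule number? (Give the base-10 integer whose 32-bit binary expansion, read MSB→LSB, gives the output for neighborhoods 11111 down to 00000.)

2437220218

  ##### -> #   bit 31 = 1  t=6,i=15
  ####. -> .   bit 30 = 0  t=0,i=17
  ###.# -> .   bit 29 = 0  t=0,i=2
  ###.. -> #   bit 28 = 1  t=0,i=18
  ##.## -> .   bit 27 = 0  t=0,i=3
  ##.#. -> .   bit 26 = 0  t=1,i=23
  ##..# -> .   bit 25 = 0  t=0,i=6
  ##... -> #   bit 24 = 1  t=1,i=14
  #.### -> .   bit 23 = 0  t=1,i=20
  #.##. -> #   bit 22 = 1  t=0,i=4
  #.#.# -> .   bit 21 = 0  t=6,i=2
  #.#.. -> .   bit 20 = 0  t=1,i=24
  #..## -> .   bit 19 = 0  t=0,i=14
  #..#. -> #   bit 18 = 1  t=0,i=7
  #...# -> .   bit 17 = 0  t=0,i=10
  #.... -> #   bit 16 = 1  t=1,i=1
  .#### -> .   bit 15 = 0  t=0,i=16
  .###. -> .   bit 14 = 0  t=0,i=1
  .##.# -> .   bit 13 = 0  t=4,i=5
  .##.. -> .   bit 12 = 0  t=0,i=5
  .#.## -> .   bit 11 = 0  t=1,i=19
  .#.#. -> #   bit 10 = 1  t=3,i=5
  .#..# -> #   bit 9 = 1  t=0,i=13
  .#... -> #   bit 8 = 1  t=0,i=9
  ..### -> .   bit 7 = 0  t=0,i=0
  ..##. -> #   bit 6 = 1  t=1,i=12
  ..#.# -> #   bit 5 = 1  t=1,i=18
  ..#.. -> #   bit 4 = 1  t=0,i=8
  ...## -> #   bit 3 = 1  t=0,i=24
  ...#. -> .   bit 2 = 0  t=0,i=11
  ....# -> #   bit 1 = 1  t=1,i=2
  ..... -> .   bit 0 = 0  t=2,i=21
  bits 10010001010001010000011101111010 = 2437220218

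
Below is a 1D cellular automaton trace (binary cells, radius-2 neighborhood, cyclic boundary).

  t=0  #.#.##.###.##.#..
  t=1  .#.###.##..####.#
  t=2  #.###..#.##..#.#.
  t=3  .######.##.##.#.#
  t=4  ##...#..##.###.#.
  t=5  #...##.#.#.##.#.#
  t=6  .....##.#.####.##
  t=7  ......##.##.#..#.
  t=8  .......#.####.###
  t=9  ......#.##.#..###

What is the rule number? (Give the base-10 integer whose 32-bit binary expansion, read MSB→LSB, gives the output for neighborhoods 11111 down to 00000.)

  #####|.  b31=0 t=3,i=3
  ####.|#  b30=1 t=1,i=13
  ###.#|.  b29=0 t=0,i=9
  ###..|#  b28=1 t=2,i=4
  ##.##|.  b27=0 t=0,i=6
  ##.#.|#  b26=1 t=0,i=13
  ##..#|#  b25=1 t=1,i=9
  ##...|.  b24=0 t=4,i=2
  #.###|#  b23=1 t=0,i=7
  #.##.|#  b22=1 t=0,i=4
  #.#.#|.  b21=0 t=0,i=2
  #.#..|#  b20=1 t=0,i=14
  #..##|#  b19=1 t=1,i=10
  #..#.|#  b18=1 t=0,i=16
  #...#|.  b17=0 t=4,i=3
  #....|.  b16=0 t=6,i=1
  .####|.  b15=0 t=1,i=12
  .###.|#  b14=1 t=0,i=8
  .##.#|#  b13=1 t=0,i=5
  .##..|.  b12=0 t=1,i=8
  .#.##|#  b11=1 t=0,i=3
  .#.#.|#  b10=1 t=0,i=1
  .#..#|.  b9=0 t=0,i=15
  .#...|#  b8=1 t=7,i=16
  ..###|.  b7=0 t=1,i=11
  ..##.|.  b6=0 t=4,i=8
  ..#.#|.  b5=0 t=0,i=0
  ..#..|#  b4=1 t=4,i=5
  ...##|.  b3=0 t=5,i=3
  ...#.|#  b2=1 t=4,i=4
  ....#|.  b1=0 t=6,i=3
  .....|.  b0=0 t=6,i=2
  bits 01010110110111000110110100010100 = 1457286420

1457286420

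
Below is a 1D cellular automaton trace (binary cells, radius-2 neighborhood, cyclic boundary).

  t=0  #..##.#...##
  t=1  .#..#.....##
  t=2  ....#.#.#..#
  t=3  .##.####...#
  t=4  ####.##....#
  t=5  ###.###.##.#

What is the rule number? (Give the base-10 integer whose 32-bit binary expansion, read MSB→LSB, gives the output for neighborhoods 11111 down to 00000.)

  #####|#  b31=1 t=4,i=1
  ####.|#  b30=1 t=3,i=6
  ###.#|.  b29=0 t=4,i=3
  ###..|.  b28=0 t=0,i=0
  ##.##|#  b27=1 t=3,i=3
  ##.#.|.  b26=0 t=0,i=5
  ##..#|#  b25=1 t=0,i=1
  ##...|.  b24=0 t=3,i=8
  #.###|.  b23=0 t=3,i=4
  #.##.|#  b22=1 t=3,i=1
  #.#.#|#  b21=1 t=2,i=6
  #.#..|.  b20=0 t=0,i=6
  #..##|.  b19=0 t=0,i=2
  #..#.|.  b18=0 t=1,i=3
  #...#|.  b17=0 t=0,i=8
  #....|#  b16=1 t=1,i=6
  .####|#  b15=1 t=3,i=5
  .###.|#  b14=1 t=0,i=11
  .##.#|#  b13=1 t=0,i=4
  .##..|#  b12=1 t=4,i=6
  .#.##|#  b11=1 t=3,i=0
  .#.#.|#  b10=1 t=2,i=5
  .#..#|.  b9=0 t=1,i=2
  .#...|.  b8=0 t=0,i=7
  ..###|#  b7=1 t=0,i=10
  ..##.|.  b6=0 t=0,i=3
  ..#.#|#  b5=1 t=2,i=4
  ..#..|#  b4=1 t=1,i=4
  ...##|.  b3=0 t=0,i=9
  ...#.|.  b2=0 t=2,i=3
  ....#|#  b1=1 t=1,i=8
  .....|.  b0=0 t=1,i=7
  bits 11001010011000011111110010110010 = 3395419314

3395419314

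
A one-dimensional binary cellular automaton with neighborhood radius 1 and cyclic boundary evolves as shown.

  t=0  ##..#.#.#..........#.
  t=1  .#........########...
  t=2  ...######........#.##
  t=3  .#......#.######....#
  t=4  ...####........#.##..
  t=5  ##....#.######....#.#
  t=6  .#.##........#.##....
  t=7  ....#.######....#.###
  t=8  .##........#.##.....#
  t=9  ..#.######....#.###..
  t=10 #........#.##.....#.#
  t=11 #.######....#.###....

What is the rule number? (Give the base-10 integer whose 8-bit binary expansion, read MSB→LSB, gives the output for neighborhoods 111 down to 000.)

65

  ###|.  b7=0 t=1,i=11
  ##.|#  b6=1 t=0,i=1
  #.#|.  b5=0 t=0,i=5
  #..|.  b4=0 t=0,i=2
  .##|.  b3=0 t=0,i=0
  .#.|.  b2=0 t=0,i=4
  ..#|.  b1=0 t=0,i=3
  ...|#  b0=1 t=0,i=10
  bits 01000001 = 65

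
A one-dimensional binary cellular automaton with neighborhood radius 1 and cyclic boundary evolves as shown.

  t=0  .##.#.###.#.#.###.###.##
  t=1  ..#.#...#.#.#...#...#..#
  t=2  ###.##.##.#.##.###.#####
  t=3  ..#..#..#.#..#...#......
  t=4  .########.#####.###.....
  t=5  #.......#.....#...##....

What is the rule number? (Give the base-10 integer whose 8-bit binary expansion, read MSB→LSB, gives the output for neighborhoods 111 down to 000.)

86

  nb ###: next=.  (t=0,i=7, bit7=0)
  nb ##.: next=#  (t=0,i=2, bit6=1)
  nb #.#: next=.  (t=0,i=0, bit5=0)
  nb #..: next=#  (t=1,i=0, bit4=1)
  nb .##: next=.  (t=0,i=1, bit3=0)
  nb .#.: next=#  (t=0,i=4, bit2=1)
  nb ..#: next=#  (t=1,i=1, bit1=1)
  nb ...: next=.  (t=1,i=6, bit0=0)
  bits 01010110 = 86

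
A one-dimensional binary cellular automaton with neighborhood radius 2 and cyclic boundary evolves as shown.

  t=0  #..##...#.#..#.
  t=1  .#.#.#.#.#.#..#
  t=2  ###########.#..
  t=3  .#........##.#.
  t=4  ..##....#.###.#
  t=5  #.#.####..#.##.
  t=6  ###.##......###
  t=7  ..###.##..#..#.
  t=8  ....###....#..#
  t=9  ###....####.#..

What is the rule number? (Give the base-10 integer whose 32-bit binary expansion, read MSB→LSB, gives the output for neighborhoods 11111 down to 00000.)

769763142

  [31] ##### => .  t=2,i=2
  [30] ####. => .  t=2,i=9
  [29] ###.# => #  t=2,i=10
  [28] ###.. => .  t=5,i=7
  [27] ##.## => #  t=6,i=3
  [26] ##.#. => #  t=2,i=11
  [25] ##..# => .  t=5,i=8
  [24] ##... => #  t=0,i=5
  [23] #.### => #  t=4,i=10
  [22] #.##. => #  t=5,i=12
  [21] #.#.# => #  t=1,i=1
  [20] #.#.. => .  t=0,i=0
  [19] #..## => .  t=0,i=2
  [18] #..#. => .  t=0,i=12
  [17] #...# => .  t=0,i=6
  [16] #.... => #  t=3,i=3
  [15] .#### => #  t=2,i=1
  [14] .###. => .  t=4,i=11
  [13] .##.# => #  t=3,i=11
  [12] .##.. => .  t=0,i=4
  [11] .#.## => .  t=4,i=9
  [10] .#.#. => #  t=0,i=9
  [9] .#..# => #  t=0,i=1
  [8] .#... => #  t=3,i=2
  [7] ..### => .  t=2,i=0
  [6] ..##. => #  t=0,i=3
  [5] ..#.# => .  t=0,i=8
  [4] ..#.. => .  t=3,i=1
  [3] ...## => .  t=3,i=9
  [2] ...#. => #  t=0,i=7
  [1] ....# => #  t=3,i=8
  [0] ..... => .  t=3,i=4
  bits 00101101111000011010011101000110 = 769763142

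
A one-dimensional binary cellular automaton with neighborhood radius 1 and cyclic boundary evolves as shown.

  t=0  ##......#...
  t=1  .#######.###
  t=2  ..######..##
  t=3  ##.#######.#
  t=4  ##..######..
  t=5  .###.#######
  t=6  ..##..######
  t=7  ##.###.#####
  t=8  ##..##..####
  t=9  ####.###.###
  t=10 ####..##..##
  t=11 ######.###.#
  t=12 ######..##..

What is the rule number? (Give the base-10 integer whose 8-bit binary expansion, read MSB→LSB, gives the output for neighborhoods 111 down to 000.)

211

  [7] ### => #  t=1,i=2
  [6] ##. => #  t=0,i=1
  [5] #.# => .  t=1,i=0
  [4] #.. => #  t=0,i=2
  [3] .## => .  t=0,i=0
  [2] .#. => .  t=0,i=8
  [1] ..# => #  t=0,i=7
  [0] ... => #  t=0,i=3
  bits 11010011 = 211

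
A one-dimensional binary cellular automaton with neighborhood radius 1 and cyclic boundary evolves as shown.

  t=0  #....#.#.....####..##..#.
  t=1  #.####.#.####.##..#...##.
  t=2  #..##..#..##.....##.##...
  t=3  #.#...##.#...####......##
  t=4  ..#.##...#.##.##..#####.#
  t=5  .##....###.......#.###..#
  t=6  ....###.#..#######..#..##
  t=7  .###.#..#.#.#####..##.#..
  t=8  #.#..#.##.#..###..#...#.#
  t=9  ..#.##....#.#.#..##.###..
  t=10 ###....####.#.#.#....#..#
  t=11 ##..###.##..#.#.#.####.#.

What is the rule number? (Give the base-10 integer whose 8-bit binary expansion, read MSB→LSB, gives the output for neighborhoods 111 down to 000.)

  [7] ### => #  t=0,i=14
  [6] ##. => .  t=0,i=16
  [5] #.# => .  t=0,i=6
  [4] #.. => .  t=0,i=1
  [3] .## => .  t=0,i=13
  [2] .#. => #  t=0,i=0
  [1] ..# => #  t=0,i=4
  [0] ... => #  t=0,i=2
  bits 10000111 = 135

135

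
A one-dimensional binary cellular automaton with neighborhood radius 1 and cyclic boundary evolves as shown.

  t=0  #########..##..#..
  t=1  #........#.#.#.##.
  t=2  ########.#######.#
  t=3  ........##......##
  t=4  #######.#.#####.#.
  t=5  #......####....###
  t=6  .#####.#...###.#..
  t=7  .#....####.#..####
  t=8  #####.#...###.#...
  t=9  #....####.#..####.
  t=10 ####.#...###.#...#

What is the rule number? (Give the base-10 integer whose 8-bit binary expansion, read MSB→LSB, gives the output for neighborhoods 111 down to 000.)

  nb ###: next=.  (t=0,i=1, bit7=0)
  nb ##.: next=.  (t=0,i=8, bit6=0)
  nb #.#: next=#  (t=1,i=10, bit5=1)
  nb #..: next=#  (t=0,i=9, bit4=1)
  nb .##: next=#  (t=0,i=0, bit3=1)
  nb .#.: next=#  (t=0,i=15, bit2=1)
  nb ..#: next=.  (t=0,i=10, bit1=0)
  nb ...: next=#  (t=1,i=2, bit0=1)
  bits 00111101 = 61

61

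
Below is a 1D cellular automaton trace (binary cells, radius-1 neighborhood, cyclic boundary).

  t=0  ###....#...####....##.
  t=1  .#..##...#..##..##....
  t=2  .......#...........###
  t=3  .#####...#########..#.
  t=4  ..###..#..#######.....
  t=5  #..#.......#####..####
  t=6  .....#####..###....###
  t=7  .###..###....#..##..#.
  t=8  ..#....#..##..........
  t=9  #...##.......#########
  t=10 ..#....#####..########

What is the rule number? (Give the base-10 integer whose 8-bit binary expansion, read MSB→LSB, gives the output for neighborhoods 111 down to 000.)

129

  [7] ### => #  t=0,i=1
  [6] ##. => .  t=0,i=2
  [5] #.# => .  t=0,i=21
  [4] #.. => .  t=0,i=3
  [3] .## => .  t=0,i=0
  [2] .#. => .  t=0,i=7
  [1] ..# => .  t=0,i=6
  [0] ... => #  t=0,i=4
  bits 10000001 = 129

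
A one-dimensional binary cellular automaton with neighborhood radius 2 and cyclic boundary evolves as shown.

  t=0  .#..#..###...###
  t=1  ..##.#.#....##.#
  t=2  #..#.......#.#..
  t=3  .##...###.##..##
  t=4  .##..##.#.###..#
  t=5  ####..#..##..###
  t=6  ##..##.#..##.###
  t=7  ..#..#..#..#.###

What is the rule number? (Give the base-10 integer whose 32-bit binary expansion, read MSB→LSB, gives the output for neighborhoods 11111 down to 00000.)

2730801837

  ##### -> #   bit 31 = 1  t=5,i=0
  ####. -> .   bit 30 = 0  t=5,i=2
  ###.# -> #   bit 29 = 1  t=0,i=15
  ###.. -> .   bit 28 = 0  t=0,i=9
  ##.## -> .   bit 27 = 0  t=3,i=0
  ##.#. -> .   bit 26 = 0  t=0,i=0
  ##..# -> #   bit 25 = 1  t=3,i=12
  ##... -> .   bit 24 = 0  t=0,i=10
  #.### -> #   bit 23 = 1  t=4,i=10
  #.##. -> #   bit 22 = 1  t=3,i=1
  #.#.# -> .   bit 21 = 0  t=1,i=5
  #.#.. -> .   bit 20 = 0  t=0,i=1
  #..## -> .   bit 19 = 0  t=0,i=6
  #..#. -> #   bit 18 = 1  t=0,i=3
  #...# -> .   bit 17 = 0  t=0,i=11
  #.... -> .   bit 16 = 0  t=1,i=9
  .#### -> #   bit 15 = 1  t=5,i=14
  .###. -> .   bit 14 = 0  t=0,i=8
  .##.# -> #   bit 13 = 1  t=1,i=3
  .##.. -> #   bit 12 = 1  t=3,i=2
  .#.## -> #   bit 11 = 1  t=4,i=0
  .#.#. -> .   bit 10 = 0  t=1,i=6
  .#..# -> #   bit 9 = 1  t=0,i=2
  .#... -> .   bit 8 = 0  t=1,i=8
  ..### -> #   bit 7 = 1  t=0,i=7
  ..##. -> .   bit 6 = 0  t=1,i=2
  ..#.# -> #   bit 5 = 1  t=2,i=11
  ..#.. -> .   bit 4 = 0  t=0,i=4
  ...## -> #   bit 3 = 1  t=0,i=12
  ...#. -> #   bit 2 = 1  t=2,i=10
  ....# -> .   bit 1 = 0  t=1,i=10
  ..... -> #   bit 0 = 1  t=2,i=6
  bits 10100010110001001011101010101101 = 2730801837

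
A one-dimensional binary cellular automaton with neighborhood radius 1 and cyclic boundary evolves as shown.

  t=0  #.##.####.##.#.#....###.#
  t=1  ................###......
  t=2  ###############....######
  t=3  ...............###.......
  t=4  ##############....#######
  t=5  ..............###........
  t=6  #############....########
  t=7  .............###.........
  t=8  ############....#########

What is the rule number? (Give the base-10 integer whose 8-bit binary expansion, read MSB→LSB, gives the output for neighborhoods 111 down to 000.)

  ### -> .   bit 7 = 0  t=0,i=6
  ##. -> .   bit 6 = 0  t=0,i=0
  #.# -> .   bit 5 = 0  t=0,i=1
  #.. -> #   bit 4 = 1  t=0,i=16
  .## -> .   bit 3 = 0  t=0,i=2
  .#. -> .   bit 2 = 0  t=0,i=13
  ..# -> .   bit 1 = 0  t=0,i=19
  ... -> #   bit 0 = 1  t=0,i=17
  bits 00010001 = 17

17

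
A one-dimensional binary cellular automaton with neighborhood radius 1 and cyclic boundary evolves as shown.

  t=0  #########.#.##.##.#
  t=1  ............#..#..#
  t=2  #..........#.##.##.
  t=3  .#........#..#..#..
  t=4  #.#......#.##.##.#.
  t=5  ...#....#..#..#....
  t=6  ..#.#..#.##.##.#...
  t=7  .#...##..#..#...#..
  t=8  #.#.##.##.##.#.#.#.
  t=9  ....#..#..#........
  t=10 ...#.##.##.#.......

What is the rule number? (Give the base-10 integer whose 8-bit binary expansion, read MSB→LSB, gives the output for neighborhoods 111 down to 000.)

  ### -> .   bit 7 = 0  t=0,i=0
  ##. -> .   bit 6 = 0  t=0,i=8
  #.# -> .   bit 5 = 0  t=0,i=9
  #.. -> #   bit 4 = 1  t=1,i=0
  .## -> #   bit 3 = 1  t=0,i=12
  .#. -> .   bit 2 = 0  t=0,i=10
  ..# -> #   bit 1 = 1  t=1,i=11
  ... -> .   bit 0 = 0  t=1,i=1
  bits 00011010 = 26

26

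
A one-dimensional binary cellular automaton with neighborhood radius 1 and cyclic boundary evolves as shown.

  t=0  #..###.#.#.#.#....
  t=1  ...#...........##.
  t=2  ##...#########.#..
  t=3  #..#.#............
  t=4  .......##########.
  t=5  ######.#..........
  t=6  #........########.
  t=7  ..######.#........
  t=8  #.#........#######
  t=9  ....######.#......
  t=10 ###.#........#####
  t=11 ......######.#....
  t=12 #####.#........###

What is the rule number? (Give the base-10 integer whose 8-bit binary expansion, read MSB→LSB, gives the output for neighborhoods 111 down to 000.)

  ###|.  b7=0 t=0,i=4
  ##.|.  b6=0 t=0,i=5
  #.#|.  b5=0 t=0,i=6
  #..|.  b4=0 t=0,i=1
  .##|#  b3=1 t=0,i=3
  .#.|.  b2=0 t=0,i=0
  ..#|.  b1=0 t=0,i=2
  ...|#  b0=1 t=0,i=15
  bits 00001001 = 9

9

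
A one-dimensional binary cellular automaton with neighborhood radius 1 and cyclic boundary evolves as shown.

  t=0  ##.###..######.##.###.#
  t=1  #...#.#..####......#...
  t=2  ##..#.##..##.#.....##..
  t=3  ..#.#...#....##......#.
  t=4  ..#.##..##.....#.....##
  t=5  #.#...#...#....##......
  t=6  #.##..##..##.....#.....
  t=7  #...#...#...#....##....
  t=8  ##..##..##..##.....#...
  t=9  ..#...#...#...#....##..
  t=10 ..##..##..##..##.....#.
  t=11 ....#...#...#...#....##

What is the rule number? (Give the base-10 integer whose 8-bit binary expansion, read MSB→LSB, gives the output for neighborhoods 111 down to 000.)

  [7] ### => #  t=0,i=0
  [6] ##. => .  t=0,i=1
  [5] #.# => .  t=0,i=2
  [4] #.. => #  t=0,i=6
  [3] .## => .  t=0,i=3
  [2] .#. => #  t=1,i=0
  [1] ..# => .  t=0,i=7
  [0] ... => .  t=1,i=2
  bits 10010100 = 148

148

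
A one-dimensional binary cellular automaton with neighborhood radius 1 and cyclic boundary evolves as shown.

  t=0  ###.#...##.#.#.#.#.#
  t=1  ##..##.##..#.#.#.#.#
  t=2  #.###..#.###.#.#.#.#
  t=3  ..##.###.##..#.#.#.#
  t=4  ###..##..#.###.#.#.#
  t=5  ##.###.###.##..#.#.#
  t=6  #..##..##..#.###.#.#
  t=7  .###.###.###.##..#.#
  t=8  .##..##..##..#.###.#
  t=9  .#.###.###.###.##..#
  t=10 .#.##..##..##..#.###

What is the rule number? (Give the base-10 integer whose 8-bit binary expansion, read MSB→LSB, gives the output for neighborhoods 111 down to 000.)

  ### -> #   bit 7 = 1  t=0,i=0
  ##. -> .   bit 6 = 0  t=0,i=2
  #.# -> .   bit 5 = 0  t=0,i=3
  #.. -> #   bit 4 = 1  t=0,i=5
  .## -> #   bit 3 = 1  t=0,i=8
  .#. -> #   bit 2 = 1  t=0,i=4
  ..# -> #   bit 1 = 1  t=0,i=7
  ... -> .   bit 0 = 0  t=0,i=6
  bits 10011110 = 158

158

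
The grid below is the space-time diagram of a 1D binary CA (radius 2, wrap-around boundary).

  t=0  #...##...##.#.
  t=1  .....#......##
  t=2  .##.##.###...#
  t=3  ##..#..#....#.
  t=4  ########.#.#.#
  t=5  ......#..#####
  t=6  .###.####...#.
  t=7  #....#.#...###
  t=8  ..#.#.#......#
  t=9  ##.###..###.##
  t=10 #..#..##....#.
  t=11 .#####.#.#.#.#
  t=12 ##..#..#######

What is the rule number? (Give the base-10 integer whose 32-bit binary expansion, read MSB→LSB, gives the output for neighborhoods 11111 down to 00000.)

1122835989

  #####|.  b31=0 t=4,i=1
  ####.|#  b30=1 t=4,i=6
  ###.#|.  b29=0 t=4,i=7
  ###..|.  b28=0 t=2,i=9
  ##.##|.  b27=0 t=2,i=3
  ##.#.|.  b26=0 t=0,i=11
  ##..#|#  b25=1 t=3,i=2
  ##...|.  b24=0 t=0,i=6
  #.###|#  b23=1 t=2,i=7
  #.##.|#  b22=1 t=2,i=1
  #.#.#|#  b21=1 t=0,i=12
  #.#..|.  b20=0 t=0,i=0
  #..##|#  b19=1 t=5,i=8
  #..#.|#  b18=1 t=3,i=3
  #...#|.  b17=0 t=0,i=2
  #....|#  b16=1 t=1,i=1
  .####|.  b15=0 t=4,i=0
  .###.|.  b14=0 t=2,i=8
  .##.#|.  b13=0 t=0,i=10
  .##..|#  b12=1 t=0,i=5
  .#.##|#  b11=1 t=2,i=0
  .#.#.|#  b10=1 t=0,i=13
  .#..#|#  b9=1 t=3,i=5
  .#...|.  b8=0 t=0,i=1
  ..###|.  b7=0 t=5,i=9
  ..##.|.  b6=0 t=0,i=4
  ..#.#|.  b5=0 t=2,i=13
  ..#..|#  b4=1 t=1,i=5
  ...##|.  b3=0 t=0,i=3
  ...#.|#  b2=1 t=1,i=4
  ....#|.  b1=0 t=1,i=3
  .....|#  b0=1 t=1,i=2
  bits 01000010111011010001111000010101 = 1122835989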